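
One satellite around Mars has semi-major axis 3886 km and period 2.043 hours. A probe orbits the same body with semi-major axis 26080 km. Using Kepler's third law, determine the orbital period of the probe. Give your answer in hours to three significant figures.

T₂ ≈ 35.5 hours

Kepler's third law: T² ∝ a³, so T₂ = T₁ (a₂/a₁)^(3/2).
a₂/a₁ = 6.711, (a₂/a₁)^(3/2) = 17.39.
T₂ = 2.043 × 17.39 = 35.52 hours.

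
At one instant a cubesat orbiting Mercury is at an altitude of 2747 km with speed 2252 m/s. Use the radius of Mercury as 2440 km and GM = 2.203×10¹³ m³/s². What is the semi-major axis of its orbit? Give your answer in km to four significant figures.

a ≈ 6436 km

r = 2440 + 2747 = 5187.0 km = 5.187×10⁶ m.
Vis-viva rearranged: 1/a = 2/r − v²/μ = 3.856×10⁻⁷ − 2.302×10⁻⁷ = 1.554×10⁻⁷ m⁻¹.
a = 6.436×10⁶ m = 6436.2 km.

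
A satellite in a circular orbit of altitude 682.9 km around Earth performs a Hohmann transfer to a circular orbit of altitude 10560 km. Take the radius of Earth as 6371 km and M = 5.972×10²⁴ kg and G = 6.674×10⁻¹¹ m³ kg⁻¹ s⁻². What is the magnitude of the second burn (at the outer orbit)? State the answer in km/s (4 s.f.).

Δv ≈ 1.131 km/s

μ = GM = 6.674×10⁻¹¹ × 5.972×10²⁴ = 3.986×10¹⁴ m³/s².
r₁ = 6371 + 682.9 = 7053.9 km = 7.0539×10⁶ m.
r₂ = 6371 + 10560 = 16931 km = 1.6931×10⁷ m.
Transfer ellipse a_t = (r₁ + r₂)/2 = 1.199×10⁷ m.
At r₁: circular v_c1 = √(μ/r₁) = 7517 m/s; transfer-perigee v_p = √[μ(2/r₁ − 1/a_t)] = 8932 m/s.
At r₂: circular v_c2 = √(μ/r₂) = 4852 m/s; transfer-apogee v_a = √[μ(2/r₂ − 1/a_t)] = 3721 m/s.
Δv₂ = v_c2 − v_a = 1131 m/s.
= 1.131 km/s.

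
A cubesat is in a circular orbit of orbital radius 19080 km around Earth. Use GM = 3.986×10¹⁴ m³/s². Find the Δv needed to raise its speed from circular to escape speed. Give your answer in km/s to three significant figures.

r = 19080 km = 1.908×10⁷ m.
Circular speed v_c = √(μ/r) = 4571 m/s.
Escape speed v_esc = √(2μ/r) = √2 × v_c = 6464 m/s.
Δv = v_esc − v_c = 1893 m/s = 1.893 km/s.

Δv ≈ 1.89 km/s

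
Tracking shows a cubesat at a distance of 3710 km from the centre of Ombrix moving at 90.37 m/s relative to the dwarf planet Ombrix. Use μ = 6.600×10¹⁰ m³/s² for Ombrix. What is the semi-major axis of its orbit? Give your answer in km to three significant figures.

a ≈ 2410 km

r = 3.710×10⁶ m.
Specific orbital energy ε = v²/2 − μ/r = (90.37)²/2 − 6.600×10¹⁰/3.710×10⁶ = -1.371×10⁴ J/kg.
Since ε = −μ/(2a), a = −μ/(2ε) = 2.408×10⁶ m = 2407.6 km.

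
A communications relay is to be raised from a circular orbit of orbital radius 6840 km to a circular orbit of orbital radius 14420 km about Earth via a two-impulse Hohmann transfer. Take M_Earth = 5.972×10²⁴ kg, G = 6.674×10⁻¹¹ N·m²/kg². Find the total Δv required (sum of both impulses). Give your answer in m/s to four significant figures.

μ = GM = 6.674×10⁻¹¹ × 5.972×10²⁴ = 3.986×10¹⁴ m³/s².
r₁ = 6840 km = 6.840×10⁶ m.
r₂ = 14420 km = 1.442×10⁷ m.
Transfer ellipse a_t = (r₁ + r₂)/2 = 1.063×10⁷ m.
At r₁: circular v_c1 = √(μ/r₁) = 7634 m/s; transfer-perigee v_p = √[μ(2/r₁ − 1/a_t)] = 8891 m/s.
Δv₁ = v_p − v_c1 = 1257 m/s.
At r₂: circular v_c2 = √(μ/r₂) = 5257 m/s; transfer-apogee v_a = √[μ(2/r₂ − 1/a_t)] = 4217 m/s.
Δv₂ = v_c2 − v_a = 1040 m/s.
Total Δv = Δv₁ + Δv₂ = 2297 m/s.

Δv_total ≈ 2297 m/s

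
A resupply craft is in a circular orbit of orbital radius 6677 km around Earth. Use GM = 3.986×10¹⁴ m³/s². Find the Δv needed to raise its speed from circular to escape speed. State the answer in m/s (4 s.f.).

r = 6677 km = 6.677×10⁶ m.
Circular speed v_c = √(μ/r) = 7726 m/s.
Escape speed v_esc = √(2μ/r) = √2 × v_c = 10930 m/s.
Δv = v_esc − v_c = 3200 m/s.

Δv ≈ 3200 m/s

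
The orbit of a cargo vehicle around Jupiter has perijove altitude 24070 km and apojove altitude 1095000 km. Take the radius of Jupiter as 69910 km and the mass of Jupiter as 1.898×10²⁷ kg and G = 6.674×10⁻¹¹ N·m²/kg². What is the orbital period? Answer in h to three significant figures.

μ = GM = 6.674×10⁻¹¹ × 1.898×10²⁷ = 1.267×10¹⁷ m³/s².
r_p = 69910 + 24070 = 93980 km = 9.3980×10⁷ m.
r_a = 69910 + 1095000 = 1164900 km = 1.1649×10⁹ m.
Semi-major axis a = (r_p + r_a)/2 = (93980 + 1.1649×10⁶)/2 = 6.2944×10⁵ km = 6.294×10⁸ m.
By Kepler's third law T = 2π√(a³/μ) = 2π × 4.437×10⁴ = 2.788×10⁵ s.
= 77.44 h.

T ≈ 77.4 h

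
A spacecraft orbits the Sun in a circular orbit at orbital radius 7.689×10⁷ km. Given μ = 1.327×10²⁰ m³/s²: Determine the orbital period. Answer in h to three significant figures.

r = 7.689×10⁷ km = 7.689×10¹⁰ m.
Kepler's third law: T = 2π√(r³/μ) = 2π√((7.689×10¹⁰)³ / 1.327×10²⁰).
r³/μ = 3.426×10¹² s², so T = 2π × 1.851×10⁶ = 1.163×10⁷ s.
Converting: 1.163×10⁷ s ÷ 3600 = 3230 h.

T ≈ 3230 h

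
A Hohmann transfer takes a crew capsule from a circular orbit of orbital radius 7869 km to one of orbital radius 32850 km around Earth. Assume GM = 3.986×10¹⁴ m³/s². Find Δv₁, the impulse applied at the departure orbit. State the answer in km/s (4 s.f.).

r₁ = 7869 km = 7.869×10⁶ m.
r₂ = 32850 km = 3.285×10⁷ m.
Transfer ellipse a_t = (r₁ + r₂)/2 = 2.036×10⁷ m.
At r₁: circular v_c1 = √(μ/r₁) = 7117 m/s; transfer-perigee v_p = √[μ(2/r₁ − 1/a_t)] = 9041 m/s.
Δv₁ = v_p − v_c1 = 1923 m/s.
= 1.923 km/s.

Δv ≈ 1.923 km/s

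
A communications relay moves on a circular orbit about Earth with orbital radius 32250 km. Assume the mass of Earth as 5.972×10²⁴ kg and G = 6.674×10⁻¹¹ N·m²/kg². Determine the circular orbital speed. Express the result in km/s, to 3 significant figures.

v ≈ 3.52 km/s

μ = GM = 6.674×10⁻¹¹ × 5.972×10²⁴ = 3.986×10¹⁴ m³/s².
r = 32250 km = 3.225×10⁷ m.
For a circular orbit v = √(μ/r) = √(3.986×10¹⁴ / 3.225×10⁷) = √(1.236×10⁷) = 3516 m/s.
That is 3.516 km/s.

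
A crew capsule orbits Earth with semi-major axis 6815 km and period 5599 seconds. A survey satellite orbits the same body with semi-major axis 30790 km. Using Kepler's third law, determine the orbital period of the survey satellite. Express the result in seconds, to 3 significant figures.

T₂ ≈ 53800 seconds

Kepler's third law: T² ∝ a³, so T₂ = T₁ (a₂/a₁)^(3/2).
a₂/a₁ = 4.518, (a₂/a₁)^(3/2) = 9.603.
T₂ = 5599 × 9.603 = 53770 seconds.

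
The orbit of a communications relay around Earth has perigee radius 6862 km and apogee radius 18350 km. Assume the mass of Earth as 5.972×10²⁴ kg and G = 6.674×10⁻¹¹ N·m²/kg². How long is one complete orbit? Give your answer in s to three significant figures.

T ≈ 14100 s

μ = GM = 6.674×10⁻¹¹ × 5.972×10²⁴ = 3.986×10¹⁴ m³/s².
Semi-major axis a = (r_p + r_a)/2 = (6862.0 + 18350)/2 = 12606 km = 1.261×10⁷ m.
By Kepler's third law T = 2π√(a³/μ) = 2π × 2.242×10³ = 1.409×10⁴ s.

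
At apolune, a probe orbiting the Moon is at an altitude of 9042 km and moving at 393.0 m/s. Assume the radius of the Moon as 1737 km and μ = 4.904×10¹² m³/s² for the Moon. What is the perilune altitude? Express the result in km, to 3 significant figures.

perilune altitude ≈ 467 km

r_a = 1737 + 9042 = 10779 km = 1.078×10⁷ m.
Specific energy ε = v²/2 − μ/r = -3.777×10⁵ J/kg, so a = −μ/(2ε) = 6.491×10⁶ m.
The apsides satisfy r_p + r_a = 2a, so the perilune radius is 2a − r_a = 2.204×10⁶ m = 2203.7 km.
Perilune altitude = 2203.7 − 1737 = 466.67 km.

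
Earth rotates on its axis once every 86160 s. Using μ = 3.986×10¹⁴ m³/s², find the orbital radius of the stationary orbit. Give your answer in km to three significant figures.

A synchronous orbit has period T, so by Kepler's third law a = (μT²/4π²)^(1/3).
μT²/4π² = 3.986×10¹⁴ × (8.616×10⁴)² / 39.48 = 7.495×10²² m³.
a = 4.216×10⁷ m = 42163 km.

r_sync ≈ 42200 km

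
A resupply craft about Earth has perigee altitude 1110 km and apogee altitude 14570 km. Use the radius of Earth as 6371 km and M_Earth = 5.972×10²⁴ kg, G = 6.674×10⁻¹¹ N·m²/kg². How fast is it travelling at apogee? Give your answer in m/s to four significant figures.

v ≈ 3165 m/s

μ = GM = 6.674×10⁻¹¹ × 5.972×10²⁴ = 3.986×10¹⁴ m³/s².
r_p = 6371 + 1110 = 7481.0 km = 7.4810×10⁶ m.
r_a = 6371 + 14570 = 20941 km = 2.0941×10⁷ m.
Semi-major axis a = (r_p + r_a)/2 = 14211 km = 1.421×10⁷ m.
Vis-viva: v² = μ(2/r − 1/a) = 3.986×10¹⁴ × (9.551×10⁻⁸ − 7.037×10⁻⁸) = 1.002×10⁷ m²/s².
v = 3165 m/s.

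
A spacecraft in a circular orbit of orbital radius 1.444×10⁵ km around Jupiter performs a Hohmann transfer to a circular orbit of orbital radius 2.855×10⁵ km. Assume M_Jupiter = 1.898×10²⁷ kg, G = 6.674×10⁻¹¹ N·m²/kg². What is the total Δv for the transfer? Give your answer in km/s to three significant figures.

μ = GM = 6.674×10⁻¹¹ × 1.898×10²⁷ = 1.267×10¹⁷ m³/s².
r₁ = 1.444×10⁵ km = 1.444×10⁸ m.
r₂ = 2.855×10⁵ km = 2.855×10⁸ m.
Transfer ellipse a_t = (r₁ + r₂)/2 = 2.150×10⁸ m.
At r₁: circular v_c1 = √(μ/r₁) = 29620 m/s; transfer-perijove v_p = √[μ(2/r₁ − 1/a_t)] = 34130 m/s.
Δv₁ = v_p − v_c1 = 4516 m/s.
At r₂: circular v_c2 = √(μ/r₂) = 21060 m/s; transfer-apojove v_a = √[μ(2/r₂ − 1/a_t)] = 17260 m/s.
Δv₂ = v_c2 − v_a = 3799 m/s.
Total Δv = Δv₁ + Δv₂ = 8316 m/s = 8.316 km/s.

Δv_total ≈ 8.32 km/s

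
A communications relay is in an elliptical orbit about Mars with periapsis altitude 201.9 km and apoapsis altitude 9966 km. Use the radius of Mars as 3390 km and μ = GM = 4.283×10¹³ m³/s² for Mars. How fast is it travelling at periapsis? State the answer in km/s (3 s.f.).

v ≈ 4.34 km/s

r_p = 3390 + 201.9 = 3591.9 km = 3.5919×10⁶ m.
r_a = 3390 + 9966 = 13356 km = 1.3356×10⁷ m.
Semi-major axis a = (r_p + r_a)/2 = 8474.0 km = 8.474×10⁶ m.
Vis-viva: v² = μ(2/r − 1/a) = 4.283×10¹³ × (5.568×10⁻⁷ − 1.180×10⁻⁷) = 1.879×10⁷ m²/s².
v = 4335 m/s = 4.335 km/s.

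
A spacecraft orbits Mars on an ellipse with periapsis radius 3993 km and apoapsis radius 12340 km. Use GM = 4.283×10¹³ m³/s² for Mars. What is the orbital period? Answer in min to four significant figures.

Semi-major axis a = (r_p + r_a)/2 = (3993.0 + 12340)/2 = 8166.5 km = 8.166×10⁶ m.
By Kepler's third law T = 2π√(a³/μ) = 2π × 3.566×10³ = 2.241×10⁴ s.
= 373.4 min.

T ≈ 373.4 min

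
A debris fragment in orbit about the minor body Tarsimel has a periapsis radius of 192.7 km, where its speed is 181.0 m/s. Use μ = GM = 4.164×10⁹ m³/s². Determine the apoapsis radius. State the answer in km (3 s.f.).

r_p = 1.927×10⁵ m.
Specific energy ε = v²/2 − μ/r = -5.228×10³ J/kg, so a = −μ/(2ε) = 3.982×10⁵ m.
The apsides satisfy r_p + r_a = 2a, so the apoapsis radius is 2a − r_p = 6.037×10⁵ m = 603.75 km.

apoapsis radius ≈ 604 km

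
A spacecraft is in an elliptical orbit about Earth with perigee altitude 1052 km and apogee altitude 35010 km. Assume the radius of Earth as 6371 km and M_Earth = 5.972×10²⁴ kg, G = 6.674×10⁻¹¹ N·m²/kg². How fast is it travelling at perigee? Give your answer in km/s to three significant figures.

μ = GM = 6.674×10⁻¹¹ × 5.972×10²⁴ = 3.986×10¹⁴ m³/s².
r_p = 6371 + 1052 = 7423.0 km = 7.4230×10⁶ m.
r_a = 6371 + 35010 = 41381 km = 4.1381×10⁷ m.
Semi-major axis a = (r_p + r_a)/2 = 24402 km = 2.440×10⁷ m.
Vis-viva: v² = μ(2/r − 1/a) = 3.986×10¹⁴ × (2.694×10⁻⁷ − 4.098×10⁻⁸) = 9.105×10⁷ m²/s².
v = 9542 m/s = 9.542 km/s.

v ≈ 9.54 km/s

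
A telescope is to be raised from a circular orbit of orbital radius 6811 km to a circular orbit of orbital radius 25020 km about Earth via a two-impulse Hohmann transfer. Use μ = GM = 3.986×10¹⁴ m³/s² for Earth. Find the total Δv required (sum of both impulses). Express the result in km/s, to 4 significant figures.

Δv_total ≈ 3.322 km/s

r₁ = 6811 km = 6.811×10⁶ m.
r₂ = 25020 km = 2.502×10⁷ m.
Transfer ellipse a_t = (r₁ + r₂)/2 = 1.592×10⁷ m.
At r₁: circular v_c1 = √(μ/r₁) = 7650 m/s; transfer-perigee v_p = √[μ(2/r₁ − 1/a_t)] = 9592 m/s.
Δv₁ = v_p − v_c1 = 1942 m/s.
At r₂: circular v_c2 = √(μ/r₂) = 3991 m/s; transfer-apogee v_a = √[μ(2/r₂ − 1/a_t)] = 2611 m/s.
Δv₂ = v_c2 − v_a = 1380 m/s.
Total Δv = Δv₁ + Δv₂ = 3322 m/s = 3.322 km/s.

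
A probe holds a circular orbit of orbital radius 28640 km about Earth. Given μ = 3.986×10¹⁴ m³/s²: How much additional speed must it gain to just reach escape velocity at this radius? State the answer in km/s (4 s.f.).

r = 28640 km = 2.864×10⁷ m.
Circular speed v_c = √(μ/r) = 3731 m/s.
Escape speed v_esc = √(2μ/r) = √2 × v_c = 5276 m/s.
Δv = v_esc − v_c = 1545 m/s = 1.545 km/s.

Δv ≈ 1.545 km/s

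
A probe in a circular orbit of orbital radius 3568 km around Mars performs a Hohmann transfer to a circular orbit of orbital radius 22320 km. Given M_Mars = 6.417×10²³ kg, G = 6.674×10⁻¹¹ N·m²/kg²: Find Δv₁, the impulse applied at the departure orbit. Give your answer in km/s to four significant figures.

μ = GM = 6.674×10⁻¹¹ × 6.417×10²³ = 4.283×10¹³ m³/s².
r₁ = 3568 km = 3.568×10⁶ m.
r₂ = 22320 km = 2.232×10⁷ m.
Transfer ellipse a_t = (r₁ + r₂)/2 = 1.294×10⁷ m.
At r₁: circular v_c1 = √(μ/r₁) = 3465 m/s; transfer-periapsis v_p = √[μ(2/r₁ − 1/a_t)] = 4549 m/s.
Δv₁ = v_p − v_c1 = 1085 m/s.
= 1.085 km/s.

Δv ≈ 1.085 km/s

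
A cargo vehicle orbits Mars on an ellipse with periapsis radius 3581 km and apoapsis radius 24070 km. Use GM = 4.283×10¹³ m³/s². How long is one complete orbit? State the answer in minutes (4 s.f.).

T ≈ 822.6 minutes

Semi-major axis a = (r_p + r_a)/2 = (3581.0 + 24070)/2 = 13826 km = 1.383×10⁷ m.
By Kepler's third law T = 2π√(a³/μ) = 2π × 7.855×10³ = 4.935×10⁴ s.
= 822.6 minutes.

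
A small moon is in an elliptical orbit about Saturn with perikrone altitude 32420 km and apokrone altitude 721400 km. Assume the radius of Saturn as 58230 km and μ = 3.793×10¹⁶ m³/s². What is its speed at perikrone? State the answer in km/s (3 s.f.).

v ≈ 27.4 km/s

r_p = 58230 + 32420 = 90650 km = 9.0650×10⁷ m.
r_a = 58230 + 721400 = 779630 km = 7.7963×10⁸ m.
Semi-major axis a = (r_p + r_a)/2 = 4.3514×10⁵ km = 4.351×10⁸ m.
Vis-viva: v² = μ(2/r − 1/a) = 3.793×10¹⁶ × (2.206×10⁻⁸ − 2.298×10⁻⁹) = 7.497×10⁸ m²/s².
v = 27380 m/s = 27.38 km/s.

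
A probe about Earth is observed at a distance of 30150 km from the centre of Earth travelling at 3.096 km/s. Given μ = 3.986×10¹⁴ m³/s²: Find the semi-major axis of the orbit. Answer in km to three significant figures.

r = 3.015×10⁷ m.
Specific orbital energy ε = v²/2 − μ/r = (3096)²/2 − 3.986×10¹⁴/3.015×10⁷ = -8.428×10⁶ J/kg.
Since ε = −μ/(2a), a = −μ/(2ε) = 2.365×10⁷ m = 23647 km.

a ≈ 23600 km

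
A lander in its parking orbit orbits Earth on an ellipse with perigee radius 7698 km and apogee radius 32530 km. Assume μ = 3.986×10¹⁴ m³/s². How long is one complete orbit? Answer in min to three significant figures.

Semi-major axis a = (r_p + r_a)/2 = (7698.0 + 32530)/2 = 20114 km = 2.011×10⁷ m.
By Kepler's third law T = 2π√(a³/μ) = 2π × 4.518×10³ = 2.839×10⁴ s.
= 473.2 min.

T ≈ 473 min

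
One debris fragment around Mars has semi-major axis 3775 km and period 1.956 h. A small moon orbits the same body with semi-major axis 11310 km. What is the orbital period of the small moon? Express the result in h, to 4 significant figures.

Kepler's third law: T² ∝ a³, so T₂ = T₁ (a₂/a₁)^(3/2).
a₂/a₁ = 2.996, (a₂/a₁)^(3/2) = 5.186.
T₂ = 1.956 × 5.186 = 10.14 h.

T₂ ≈ 10.14 h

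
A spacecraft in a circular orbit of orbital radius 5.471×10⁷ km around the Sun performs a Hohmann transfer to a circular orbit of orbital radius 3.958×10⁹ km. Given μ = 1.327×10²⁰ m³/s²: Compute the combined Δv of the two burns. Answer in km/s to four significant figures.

r₁ = 5.471×10⁷ km = 5.471×10¹⁰ m.
r₂ = 3.958×10⁹ km = 3.958×10¹² m.
Transfer ellipse a_t = (r₁ + r₂)/2 = 2.006×10¹² m.
At r₁: circular v_c1 = √(μ/r₁) = 49250 m/s; transfer-perihelion v_p = √[μ(2/r₁ − 1/a_t)] = 69170 m/s.
Δv₁ = v_p − v_c1 = 19920 m/s.
At r₂: circular v_c2 = √(μ/r₂) = 5790 m/s; transfer-aphelion v_a = √[μ(2/r₂ − 1/a_t)] = 956.2 m/s.
Δv₂ = v_c2 − v_a = 4834 m/s.
Total Δv = Δv₁ + Δv₂ = 24760 m/s = 24.76 km/s.

Δv_total ≈ 24.76 km/s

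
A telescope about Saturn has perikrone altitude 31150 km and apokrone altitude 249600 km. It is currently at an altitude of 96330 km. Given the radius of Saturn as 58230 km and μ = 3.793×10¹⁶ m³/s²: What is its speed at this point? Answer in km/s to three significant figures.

r_p = 58230 + 31150 = 89380 km = 8.9380×10⁷ m.
r_a = 58230 + 249600 = 307830 km = 3.0783×10⁸ m.
r = 58230 + 96330 = 1.5456×10⁵ km = 1.546×10⁸ m.
Semi-major axis a = (r_p + r_a)/2 = 1.9860×10⁵ km = 1.986×10⁸ m.
Vis-viva: v² = μ(2/r − 1/a) = 3.793×10¹⁶ × (1.294×10⁻⁸ − 5.035×10⁻⁹) = 2.998×10⁸ m²/s².
v = 17320 m/s = 17.32 km/s.

v ≈ 17.3 km/s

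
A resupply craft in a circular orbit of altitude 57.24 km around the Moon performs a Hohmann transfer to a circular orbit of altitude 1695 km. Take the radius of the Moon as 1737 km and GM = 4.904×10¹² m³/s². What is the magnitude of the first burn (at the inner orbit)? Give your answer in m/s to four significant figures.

r₁ = 1737 + 57.24 = 1794.2 km = 1.7942×10⁶ m.
r₂ = 1737 + 1695 = 3432.0 km = 3.4320×10⁶ m.
Transfer ellipse a_t = (r₁ + r₂)/2 = 2.613×10⁶ m.
At r₁: circular v_c1 = √(μ/r₁) = 1653 m/s; transfer-perilune v_p = √[μ(2/r₁ − 1/a_t)] = 1895 m/s.
Δv₁ = v_p − v_c1 = 241.4 m/s.

Δv ≈ 241.4 m/s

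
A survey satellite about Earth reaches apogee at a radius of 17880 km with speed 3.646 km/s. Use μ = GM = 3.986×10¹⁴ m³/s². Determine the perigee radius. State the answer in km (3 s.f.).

perigee radius ≈ 7600 km

r_a = 1.788×10⁷ m.
Specific energy ε = v²/2 − μ/r = -1.565×10⁷ J/kg, so a = −μ/(2ε) = 1.274×10⁷ m.
The apsides satisfy r_p + r_a = 2a, so the perigee radius is 2a − r_a = 7.595×10⁶ m = 7595.5 km.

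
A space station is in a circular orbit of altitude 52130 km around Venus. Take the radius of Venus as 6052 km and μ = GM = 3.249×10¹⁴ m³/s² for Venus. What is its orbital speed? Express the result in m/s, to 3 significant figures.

v ≈ 2360 m/s

r = 6052 + 52130 = 58182 km = 5.8182×10⁷ m.
For a circular orbit v = √(μ/r) = √(3.249×10¹⁴ / 5.818×10⁷) = √(5.584×10⁶) = 2363 m/s.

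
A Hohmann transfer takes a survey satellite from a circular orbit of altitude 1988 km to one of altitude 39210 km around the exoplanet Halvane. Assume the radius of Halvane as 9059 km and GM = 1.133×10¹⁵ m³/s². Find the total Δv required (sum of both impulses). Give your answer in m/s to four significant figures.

r₁ = 9059 + 1988 = 11047 km = 1.1047×10⁷ m.
r₂ = 9059 + 39210 = 48269 km = 4.8269×10⁷ m.
Transfer ellipse a_t = (r₁ + r₂)/2 = 2.966×10⁷ m.
At r₁: circular v_c1 = √(μ/r₁) = 10130 m/s; transfer-periapsis v_p = √[μ(2/r₁ − 1/a_t)] = 12920 m/s.
Δv₁ = v_p − v_c1 = 2793 m/s.
At r₂: circular v_c2 = √(μ/r₂) = 4845 m/s; transfer-apoapsis v_a = √[μ(2/r₂ − 1/a_t)] = 2957 m/s.
Δv₂ = v_c2 − v_a = 1888 m/s.
Total Δv = Δv₁ + Δv₂ = 4681 m/s.

Δv_total ≈ 4681 m/s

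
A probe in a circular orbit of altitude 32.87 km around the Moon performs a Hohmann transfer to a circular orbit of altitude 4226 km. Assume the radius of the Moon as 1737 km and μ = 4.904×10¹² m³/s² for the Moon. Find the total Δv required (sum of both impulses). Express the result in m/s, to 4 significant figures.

Δv_total ≈ 695.9 m/s

r₁ = 1737 + 32.87 = 1769.9 km = 1.7699×10⁶ m.
r₂ = 1737 + 4226 = 5963.0 km = 5.9630×10⁶ m.
Transfer ellipse a_t = (r₁ + r₂)/2 = 3.866×10⁶ m.
At r₁: circular v_c1 = √(μ/r₁) = 1665 m/s; transfer-perilune v_p = √[μ(2/r₁ − 1/a_t)] = 2067 m/s.
Δv₁ = v_p − v_c1 = 402.6 m/s.
At r₂: circular v_c2 = √(μ/r₂) = 906.9 m/s; transfer-apolune v_a = √[μ(2/r₂ − 1/a_t)] = 613.6 m/s.
Δv₂ = v_c2 − v_a = 293.3 m/s.
Total Δv = Δv₁ + Δv₂ = 695.9 m/s.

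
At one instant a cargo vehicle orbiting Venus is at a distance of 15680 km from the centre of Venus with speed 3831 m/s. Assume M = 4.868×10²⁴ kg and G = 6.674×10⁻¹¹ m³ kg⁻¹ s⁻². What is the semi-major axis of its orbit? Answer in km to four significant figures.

μ = GM = 6.674×10⁻¹¹ × 4.868×10²⁴ = 3.249×10¹⁴ m³/s².
r = 1.568×10⁷ m.
Specific orbital energy ε = v²/2 − μ/r = (3831)²/2 − 3.249×10¹⁴/1.568×10⁷ = -1.338×10⁷ J/kg.
Since ε = −μ/(2a), a = −μ/(2ε) = 1.214×10⁷ m = 12139 km.

a ≈ 12140 km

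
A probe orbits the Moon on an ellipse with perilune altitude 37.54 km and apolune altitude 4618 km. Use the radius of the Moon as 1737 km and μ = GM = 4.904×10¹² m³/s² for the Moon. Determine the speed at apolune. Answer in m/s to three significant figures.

v ≈ 580 m/s

r_p = 1737 + 37.54 = 1774.5 km = 1.7745×10⁶ m.
r_a = 1737 + 4618 = 6355.0 km = 6.3550×10⁶ m.
Semi-major axis a = (r_p + r_a)/2 = 4064.8 km = 4.065×10⁶ m.
Vis-viva: v² = μ(2/r − 1/a) = 4.904×10¹² × (3.147×10⁻⁷ − 2.460×10⁻⁷) = 3.369×10⁵ m²/s².
v = 580.4 m/s.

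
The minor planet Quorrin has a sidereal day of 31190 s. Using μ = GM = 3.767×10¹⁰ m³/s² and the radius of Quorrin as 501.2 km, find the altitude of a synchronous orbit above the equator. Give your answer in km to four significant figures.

A synchronous orbit has period T, so by Kepler's third law a = (μT²/4π²)^(1/3).
μT²/4π² = 3.767×10¹⁰ × (3.119×10⁴)² / 39.48 = 9.283×10¹⁷ m³.
a = 9.755×10⁵ m = 975.49 km.
Altitude h = a − R = 975.49 − 501.2 = 474.29 km.

h_sync ≈ 474.3 km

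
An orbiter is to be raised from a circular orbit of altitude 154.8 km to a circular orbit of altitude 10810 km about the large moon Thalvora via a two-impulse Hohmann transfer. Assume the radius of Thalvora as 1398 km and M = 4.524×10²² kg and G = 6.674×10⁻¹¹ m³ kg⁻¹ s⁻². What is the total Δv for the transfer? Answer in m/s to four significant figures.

Δv_total ≈ 724.1 m/s

μ = GM = 6.674×10⁻¹¹ × 4.524×10²² = 3.019×10¹² m³/s².
r₁ = 1398 + 154.8 = 1552.8 km = 1.5528×10⁶ m.
r₂ = 1398 + 10810 = 12208 km = 1.2208×10⁷ m.
Transfer ellipse a_t = (r₁ + r₂)/2 = 6.880×10⁶ m.
At r₁: circular v_c1 = √(μ/r₁) = 1394 m/s; transfer-periapsis v_p = √[μ(2/r₁ − 1/a_t)] = 1857 m/s.
Δv₁ = v_p − v_c1 = 463.0 m/s.
At r₂: circular v_c2 = √(μ/r₂) = 497.3 m/s; transfer-apoapsis v_a = √[μ(2/r₂ − 1/a_t)] = 236.3 m/s.
Δv₂ = v_c2 − v_a = 261.1 m/s.
Total Δv = Δv₁ + Δv₂ = 724.1 m/s.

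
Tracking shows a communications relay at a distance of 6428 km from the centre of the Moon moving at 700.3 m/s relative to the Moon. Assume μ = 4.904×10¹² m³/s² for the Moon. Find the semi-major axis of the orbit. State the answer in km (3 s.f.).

a ≈ 4740 km

r = 6.428×10⁶ m.
Specific orbital energy ε = v²/2 − μ/r = (700.3)²/2 − 4.904×10¹²/6.428×10⁶ = -5.177×10⁵ J/kg.
Since ε = −μ/(2a), a = −μ/(2ε) = 4.736×10⁶ m = 4736.3 km.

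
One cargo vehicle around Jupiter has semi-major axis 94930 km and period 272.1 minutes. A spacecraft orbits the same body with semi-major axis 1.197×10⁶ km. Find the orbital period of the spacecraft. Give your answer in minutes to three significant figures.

T₂ ≈ 12200 minutes

Kepler's third law: T² ∝ a³, so T₂ = T₁ (a₂/a₁)^(3/2).
a₂/a₁ = 12.61, (a₂/a₁)^(3/2) = 44.78.
T₂ = 272.1 × 44.78 = 12180 minutes.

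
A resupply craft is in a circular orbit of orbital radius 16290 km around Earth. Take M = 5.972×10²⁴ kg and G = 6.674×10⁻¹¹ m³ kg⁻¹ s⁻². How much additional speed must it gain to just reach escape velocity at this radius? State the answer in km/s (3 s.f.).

Δv ≈ 2.05 km/s

μ = GM = 6.674×10⁻¹¹ × 5.972×10²⁴ = 3.986×10¹⁴ m³/s².
r = 16290 km = 1.629×10⁷ m.
Circular speed v_c = √(μ/r) = 4946 m/s.
Escape speed v_esc = √(2μ/r) = √2 × v_c = 6995 m/s.
Δv = v_esc − v_c = 2049 m/s = 2.049 km/s.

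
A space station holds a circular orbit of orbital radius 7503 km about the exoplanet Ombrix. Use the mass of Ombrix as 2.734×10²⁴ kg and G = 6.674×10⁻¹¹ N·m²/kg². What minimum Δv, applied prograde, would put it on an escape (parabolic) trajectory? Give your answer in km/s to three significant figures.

Δv ≈ 2.04 km/s

μ = GM = 6.674×10⁻¹¹ × 2.734×10²⁴ = 1.825×10¹⁴ m³/s².
r = 7503 km = 7.503×10⁶ m.
Circular speed v_c = √(μ/r) = 4931 m/s.
Escape speed v_esc = √(2μ/r) = √2 × v_c = 6974 m/s.
Δv = v_esc − v_c = 2043 m/s = 2.043 km/s.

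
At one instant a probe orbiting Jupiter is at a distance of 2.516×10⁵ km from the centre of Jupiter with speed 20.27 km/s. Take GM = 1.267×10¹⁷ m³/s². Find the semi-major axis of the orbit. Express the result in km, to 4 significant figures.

a ≈ 2.125×10⁵ km

r = 2.516×10⁸ m.
Specific orbital energy ε = v²/2 − μ/r = (20270)²/2 − 1.267×10¹⁷/2.516×10⁸ = -2.981×10⁸ J/kg.
Since ε = −μ/(2a), a = −μ/(2ε) = 2.125×10⁸ m = 2.1248×10⁵ km.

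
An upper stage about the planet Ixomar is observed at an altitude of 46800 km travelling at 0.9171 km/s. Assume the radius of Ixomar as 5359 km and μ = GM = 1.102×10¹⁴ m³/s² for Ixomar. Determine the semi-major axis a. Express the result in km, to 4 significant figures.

a ≈ 32560 km

r = 5359 + 46800 = 52159 km = 5.216×10⁷ m.
Specific orbital energy ε = v²/2 − μ/r = (917.1)²/2 − 1.102×10¹⁴/5.216×10⁷ = -1.692×10⁶ J/kg.
Since ε = −μ/(2a), a = −μ/(2ε) = 3.256×10⁷ m = 32561 km.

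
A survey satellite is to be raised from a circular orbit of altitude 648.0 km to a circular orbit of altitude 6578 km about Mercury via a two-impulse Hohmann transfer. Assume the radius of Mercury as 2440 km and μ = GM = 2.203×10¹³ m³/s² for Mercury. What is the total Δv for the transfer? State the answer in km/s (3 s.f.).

Δv_total ≈ 1.04 km/s

r₁ = 2440 + 648.0 = 3088.0 km = 3.0880×10⁶ m.
r₂ = 2440 + 6578 = 9018.0 km = 9.0180×10⁶ m.
Transfer ellipse a_t = (r₁ + r₂)/2 = 6.053×10⁶ m.
At r₁: circular v_c1 = √(μ/r₁) = 2671 m/s; transfer-periherm v_p = √[μ(2/r₁ − 1/a_t)] = 3260 m/s.
Δv₁ = v_p − v_c1 = 589.2 m/s.
At r₂: circular v_c2 = √(μ/r₂) = 1563 m/s; transfer-apoherm v_a = √[μ(2/r₂ − 1/a_t)] = 1116 m/s.
Δv₂ = v_c2 − v_a = 446.6 m/s.
Total Δv = Δv₁ + Δv₂ = 1036 m/s = 1.036 km/s.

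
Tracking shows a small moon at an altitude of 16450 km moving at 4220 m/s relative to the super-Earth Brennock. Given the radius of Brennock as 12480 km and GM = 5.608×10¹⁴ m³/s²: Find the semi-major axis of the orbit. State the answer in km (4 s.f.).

r = 12480 + 16450 = 28930 km = 2.893×10⁷ m.
Vis-viva rearranged: 1/a = 2/r − v²/μ = 6.913×10⁻⁸ − 3.176×10⁻⁸ = 3.738×10⁻⁸ m⁻¹.
a = 2.675×10⁷ m = 26754 km.

a ≈ 26750 km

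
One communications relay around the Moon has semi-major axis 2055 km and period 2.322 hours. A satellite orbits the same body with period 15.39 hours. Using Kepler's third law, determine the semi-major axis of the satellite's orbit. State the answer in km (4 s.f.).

Kepler's third law: a³ ∝ T², so a₂ = a₁ (T₂/T₁)^(2/3).
T₂/T₁ = 6.628, (T₂/T₁)^(2/3) = 3.528.
a₂ = 2055 × 3.528 = 7251 km.

a₂ ≈ 7251 km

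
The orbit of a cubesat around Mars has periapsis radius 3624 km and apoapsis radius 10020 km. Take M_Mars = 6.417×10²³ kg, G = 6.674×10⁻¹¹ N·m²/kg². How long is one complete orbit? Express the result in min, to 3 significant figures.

μ = GM = 6.674×10⁻¹¹ × 6.417×10²³ = 4.283×10¹³ m³/s².
Semi-major axis a = (r_p + r_a)/2 = (3624.0 + 10020)/2 = 6822.0 km = 6.822×10⁶ m.
By Kepler's third law T = 2π√(a³/μ) = 2π × 2.723×10³ = 1.711×10⁴ s.
= 285.1 min.

T ≈ 285 min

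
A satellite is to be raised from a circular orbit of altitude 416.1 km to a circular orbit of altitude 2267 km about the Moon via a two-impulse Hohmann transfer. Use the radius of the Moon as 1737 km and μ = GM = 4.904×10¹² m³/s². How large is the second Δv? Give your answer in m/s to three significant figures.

Δv ≈ 181 m/s

r₁ = 1737 + 416.1 = 2153.1 km = 2.1531×10⁶ m.
r₂ = 1737 + 2267 = 4004.0 km = 4.0040×10⁶ m.
Transfer ellipse a_t = (r₁ + r₂)/2 = 3.079×10⁶ m.
At r₁: circular v_c1 = √(μ/r₁) = 1509 m/s; transfer-perilune v_p = √[μ(2/r₁ − 1/a_t)] = 1721 m/s.
At r₂: circular v_c2 = √(μ/r₂) = 1107 m/s; transfer-apolune v_a = √[μ(2/r₂ − 1/a_t)] = 925.5 m/s.
Δv₂ = v_c2 − v_a = 181.2 m/s.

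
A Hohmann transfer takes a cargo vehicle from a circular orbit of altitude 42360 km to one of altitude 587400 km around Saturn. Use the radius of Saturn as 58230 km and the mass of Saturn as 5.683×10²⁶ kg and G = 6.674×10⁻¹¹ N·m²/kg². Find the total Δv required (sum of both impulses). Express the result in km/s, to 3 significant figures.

μ = GM = 6.674×10⁻¹¹ × 5.683×10²⁶ = 3.793×10¹⁶ m³/s².
r₁ = 58230 + 42360 = 100590 km = 1.0059×10⁸ m.
r₂ = 58230 + 587400 = 645630 km = 6.4563×10⁸ m.
Transfer ellipse a_t = (r₁ + r₂)/2 = 3.731×10⁸ m.
At r₁: circular v_c1 = √(μ/r₁) = 19420 m/s; transfer-perikrone v_p = √[μ(2/r₁ − 1/a_t)] = 25540 m/s.
Δv₁ = v_p − v_c1 = 6125 m/s.
At r₂: circular v_c2 = √(μ/r₂) = 7665 m/s; transfer-apokrone v_a = √[μ(2/r₂ − 1/a_t)] = 3980 m/s.
Δv₂ = v_c2 − v_a = 3685 m/s.
Total Δv = Δv₁ + Δv₂ = 9810 m/s = 9.810 km/s.

Δv_total ≈ 9.81 km/s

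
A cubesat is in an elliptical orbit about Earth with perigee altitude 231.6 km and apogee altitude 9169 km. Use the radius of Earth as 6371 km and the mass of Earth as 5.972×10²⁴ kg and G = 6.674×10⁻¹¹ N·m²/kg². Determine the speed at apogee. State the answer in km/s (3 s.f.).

v ≈ 3.91 km/s

μ = GM = 6.674×10⁻¹¹ × 5.972×10²⁴ = 3.986×10¹⁴ m³/s².
r_p = 6371 + 231.6 = 6602.6 km = 6.6026×10⁶ m.
r_a = 6371 + 9169 = 15540 km = 1.5540×10⁷ m.
Semi-major axis a = (r_p + r_a)/2 = 11071 km = 1.107×10⁷ m.
Vis-viva: v² = μ(2/r − 1/a) = 3.986×10¹⁴ × (1.287×10⁻⁷ − 9.032×10⁻⁸) = 1.530×10⁷ m²/s².
v = 3911 m/s = 3.911 km/s.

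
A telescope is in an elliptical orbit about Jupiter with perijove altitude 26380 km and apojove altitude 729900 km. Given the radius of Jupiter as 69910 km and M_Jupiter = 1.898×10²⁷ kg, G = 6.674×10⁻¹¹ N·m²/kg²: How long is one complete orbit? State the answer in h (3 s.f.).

T ≈ 46.5 h

μ = GM = 6.674×10⁻¹¹ × 1.898×10²⁷ = 1.267×10¹⁷ m³/s².
r_p = 69910 + 26380 = 96290 km = 9.6290×10⁷ m.
r_a = 69910 + 729900 = 799810 km = 7.9981×10⁸ m.
Semi-major axis a = (r_p + r_a)/2 = (96290 + 7.9981×10⁵)/2 = 4.4805×10⁵ km = 4.480×10⁸ m.
By Kepler's third law T = 2π√(a³/μ) = 2π × 2.665×10⁴ = 1.674×10⁵ s.
= 46.51 h.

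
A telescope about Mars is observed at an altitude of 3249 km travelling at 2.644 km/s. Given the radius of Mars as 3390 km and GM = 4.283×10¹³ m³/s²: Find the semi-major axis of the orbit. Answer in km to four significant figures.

r = 3390 + 3249 = 6639.0 km = 6.639×10⁶ m.
Specific orbital energy ε = v²/2 − μ/r = (2644)²/2 − 4.283×10¹³/6.639×10⁶ = -2.956×10⁶ J/kg.
Since ε = −μ/(2a), a = −μ/(2ε) = 7.245×10⁶ m = 7244.8 km.

a ≈ 7245 km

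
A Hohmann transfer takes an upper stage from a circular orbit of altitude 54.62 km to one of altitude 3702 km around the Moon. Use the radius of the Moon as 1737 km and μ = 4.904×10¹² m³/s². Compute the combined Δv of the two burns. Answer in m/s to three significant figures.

r₁ = 1737 + 54.62 = 1791.6 km = 1.7916×10⁶ m.
r₂ = 1737 + 3702 = 5439.0 km = 5.4390×10⁶ m.
Transfer ellipse a_t = (r₁ + r₂)/2 = 3.615×10⁶ m.
At r₁: circular v_c1 = √(μ/r₁) = 1654 m/s; transfer-perilune v_p = √[μ(2/r₁ − 1/a_t)] = 2029 m/s.
Δv₁ = v_p − v_c1 = 374.8 m/s.
At r₂: circular v_c2 = √(μ/r₂) = 949.5 m/s; transfer-apolune v_a = √[μ(2/r₂ − 1/a_t)] = 668.4 m/s.
Δv₂ = v_c2 − v_a = 281.1 m/s.
Total Δv = Δv₁ + Δv₂ = 655.9 m/s.

Δv_total ≈ 656 m/s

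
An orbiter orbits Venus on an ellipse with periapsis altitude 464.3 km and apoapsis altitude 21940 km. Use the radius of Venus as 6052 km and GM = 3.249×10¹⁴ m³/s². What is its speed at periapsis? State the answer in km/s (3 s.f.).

r_p = 6052 + 464.3 = 6516.3 km = 6.5163×10⁶ m.
r_a = 6052 + 21940 = 27992 km = 2.7992×10⁷ m.
Semi-major axis a = (r_p + r_a)/2 = 17254 km = 1.725×10⁷ m.
Vis-viva: v² = μ(2/r − 1/a) = 3.249×10¹⁴ × (3.069×10⁻⁷ − 5.796×10⁻⁸) = 8.089×10⁷ m²/s².
v = 8994 m/s = 8.994 km/s.

v ≈ 8.99 km/s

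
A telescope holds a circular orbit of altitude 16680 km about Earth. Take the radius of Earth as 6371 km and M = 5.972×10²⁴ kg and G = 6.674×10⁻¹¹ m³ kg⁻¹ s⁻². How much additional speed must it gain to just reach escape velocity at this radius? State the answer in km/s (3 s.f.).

Δv ≈ 1.72 km/s

μ = GM = 6.674×10⁻¹¹ × 5.972×10²⁴ = 3.986×10¹⁴ m³/s².
r = 6371 + 16680 = 23051 km = 2.3051×10⁷ m.
Circular speed v_c = √(μ/r) = 4158 m/s.
Escape speed v_esc = √(2μ/r) = √2 × v_c = 5881 m/s.
Δv = v_esc − v_c = 1722 m/s = 1.722 km/s.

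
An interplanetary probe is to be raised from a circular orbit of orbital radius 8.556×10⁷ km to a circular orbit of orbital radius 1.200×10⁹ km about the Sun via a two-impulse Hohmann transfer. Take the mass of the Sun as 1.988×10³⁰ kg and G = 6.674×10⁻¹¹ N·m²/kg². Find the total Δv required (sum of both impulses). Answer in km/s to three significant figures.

Δv_total ≈ 21.1 km/s

μ = GM = 6.674×10⁻¹¹ × 1.988×10³⁰ = 1.327×10²⁰ m³/s².
r₁ = 8.556×10⁷ km = 8.556×10¹⁰ m.
r₂ = 1.200×10⁹ km = 1.200×10¹² m.
Transfer ellipse a_t = (r₁ + r₂)/2 = 6.428×10¹¹ m.
At r₁: circular v_c1 = √(μ/r₁) = 39380 m/s; transfer-perihelion v_p = √[μ(2/r₁ − 1/a_t)] = 53810 m/s.
Δv₁ = v_p − v_c1 = 14430 m/s.
At r₂: circular v_c2 = √(μ/r₂) = 10520 m/s; transfer-aphelion v_a = √[μ(2/r₂ − 1/a_t)] = 3836 m/s.
Δv₂ = v_c2 − v_a = 6679 m/s.
Total Δv = Δv₁ + Δv₂ = 21100 m/s = 21.10 km/s.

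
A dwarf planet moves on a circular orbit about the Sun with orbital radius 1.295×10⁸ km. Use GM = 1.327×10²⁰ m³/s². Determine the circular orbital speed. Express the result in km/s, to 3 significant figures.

r = 1.295×10⁸ km = 1.295×10¹¹ m.
For a circular orbit v = √(μ/r) = √(1.327×10²⁰ / 1.295×10¹¹) = √(1.025×10⁹) = 32010 m/s.
That is 32.01 km/s.

v ≈ 32.0 km/s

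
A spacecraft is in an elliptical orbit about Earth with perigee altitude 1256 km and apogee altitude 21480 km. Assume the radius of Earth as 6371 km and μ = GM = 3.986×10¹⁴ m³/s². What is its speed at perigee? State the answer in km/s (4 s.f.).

r_p = 6371 + 1256 = 7627.0 km = 7.6270×10⁶ m.
r_a = 6371 + 21480 = 27851 km = 2.7851×10⁷ m.
Semi-major axis a = (r_p + r_a)/2 = 17739 km = 1.774×10⁷ m.
Vis-viva: v² = μ(2/r − 1/a) = 3.986×10¹⁴ × (2.622×10⁻⁷ − 5.637×10⁻⁸) = 8.205×10⁷ m²/s².
v = 9058 m/s = 9.058 km/s.

v ≈ 9.058 km/s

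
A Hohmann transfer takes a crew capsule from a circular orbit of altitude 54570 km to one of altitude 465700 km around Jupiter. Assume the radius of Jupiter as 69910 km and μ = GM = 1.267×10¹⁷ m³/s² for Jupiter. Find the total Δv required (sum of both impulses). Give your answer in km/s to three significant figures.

Δv_total ≈ 14.7 km/s

r₁ = 69910 + 54570 = 124480 km = 1.2448×10⁸ m.
r₂ = 69910 + 465700 = 535610 km = 5.3561×10⁸ m.
Transfer ellipse a_t = (r₁ + r₂)/2 = 3.300×10⁸ m.
At r₁: circular v_c1 = √(μ/r₁) = 31900 m/s; transfer-perijove v_p = √[μ(2/r₁ − 1/a_t)] = 40640 m/s.
Δv₁ = v_p − v_c1 = 8739 m/s.
At r₂: circular v_c2 = √(μ/r₂) = 15380 m/s; transfer-apojove v_a = √[μ(2/r₂ − 1/a_t)] = 9446 m/s.
Δv₂ = v_c2 − v_a = 5935 m/s.
Total Δv = Δv₁ + Δv₂ = 14670 m/s = 14.67 km/s.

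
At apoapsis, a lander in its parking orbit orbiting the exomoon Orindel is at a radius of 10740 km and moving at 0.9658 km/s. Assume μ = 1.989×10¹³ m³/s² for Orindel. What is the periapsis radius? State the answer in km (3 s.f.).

periapsis radius ≈ 3620 km

r_a = 1.074×10⁷ m.
Specific energy ε = v²/2 − μ/r = -1.386×10⁶ J/kg, so a = −μ/(2ε) = 7.178×10⁶ m.
The apsides satisfy r_p + r_a = 2a, so the periapsis radius is 2a − r_a = 3.615×10⁶ m = 3615.1 km.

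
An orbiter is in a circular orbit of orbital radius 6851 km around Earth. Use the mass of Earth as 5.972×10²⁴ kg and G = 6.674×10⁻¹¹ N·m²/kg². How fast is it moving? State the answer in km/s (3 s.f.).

μ = GM = 6.674×10⁻¹¹ × 5.972×10²⁴ = 3.986×10¹⁴ m³/s².
r = 6851 km = 6.851×10⁶ m.
For a circular orbit v = √(μ/r) = √(3.986×10¹⁴ / 6.851×10⁶) = √(5.818×10⁷) = 7627 m/s.
That is 7.627 km/s.

v ≈ 7.63 km/s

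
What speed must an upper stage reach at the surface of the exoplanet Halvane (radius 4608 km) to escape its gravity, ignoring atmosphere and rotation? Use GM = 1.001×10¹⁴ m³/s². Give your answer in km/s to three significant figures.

r = R = 4.608×10⁶ m.
Escape speed v_esc = √(2μ/r) = √(2 × 1.001×10¹⁴ / 4.608×10⁶) = √(4.345×10⁷) = 6591 m/s.
= 6.591 km/s.

v_esc ≈ 6.59 km/s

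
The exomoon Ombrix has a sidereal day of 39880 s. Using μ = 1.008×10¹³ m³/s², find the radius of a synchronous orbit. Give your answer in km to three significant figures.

A synchronous orbit has period T, so by Kepler's third law a = (μT²/4π²)^(1/3).
μT²/4π² = 1.008×10¹³ × (3.988×10⁴)² / 39.48 = 4.061×10²⁰ m³.
a = 7.405×10⁶ m = 7405.2 km.

r_sync ≈ 7410 km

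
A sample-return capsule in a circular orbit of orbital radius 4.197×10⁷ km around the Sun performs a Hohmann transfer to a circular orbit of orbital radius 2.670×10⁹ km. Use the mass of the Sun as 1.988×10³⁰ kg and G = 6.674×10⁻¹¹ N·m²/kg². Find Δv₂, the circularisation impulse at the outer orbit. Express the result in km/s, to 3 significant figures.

Δv ≈ 5.81 km/s

μ = GM = 6.674×10⁻¹¹ × 1.988×10³⁰ = 1.327×10²⁰ m³/s².
r₁ = 4.197×10⁷ km = 4.197×10¹⁰ m.
r₂ = 2.670×10⁹ km = 2.670×10¹² m.
Transfer ellipse a_t = (r₁ + r₂)/2 = 1.356×10¹² m.
At r₁: circular v_c1 = √(μ/r₁) = 56230 m/s; transfer-perihelion v_p = √[μ(2/r₁ − 1/a_t)] = 78900 m/s.
At r₂: circular v_c2 = √(μ/r₂) = 7049 m/s; transfer-aphelion v_a = √[μ(2/r₂ − 1/a_t)] = 1240 m/s.
Δv₂ = v_c2 − v_a = 5809 m/s.
= 5.809 km/s.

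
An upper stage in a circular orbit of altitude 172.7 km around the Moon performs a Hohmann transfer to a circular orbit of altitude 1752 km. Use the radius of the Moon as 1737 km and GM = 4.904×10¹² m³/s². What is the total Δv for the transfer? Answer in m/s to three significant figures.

r₁ = 1737 + 172.7 = 1909.7 km = 1.9097×10⁶ m.
r₂ = 1737 + 1752 = 3489.0 km = 3.4890×10⁶ m.
Transfer ellipse a_t = (r₁ + r₂)/2 = 2.699×10⁶ m.
At r₁: circular v_c1 = √(μ/r₁) = 1602 m/s; transfer-perilune v_p = √[μ(2/r₁ − 1/a_t)] = 1822 m/s.
Δv₁ = v_p − v_c1 = 219.4 m/s.
At r₂: circular v_c2 = √(μ/r₂) = 1186 m/s; transfer-apolune v_a = √[μ(2/r₂ − 1/a_t)] = 997.2 m/s.
Δv₂ = v_c2 − v_a = 188.4 m/s.
Total Δv = Δv₁ + Δv₂ = 407.7 m/s.

Δv_total ≈ 408 m/s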